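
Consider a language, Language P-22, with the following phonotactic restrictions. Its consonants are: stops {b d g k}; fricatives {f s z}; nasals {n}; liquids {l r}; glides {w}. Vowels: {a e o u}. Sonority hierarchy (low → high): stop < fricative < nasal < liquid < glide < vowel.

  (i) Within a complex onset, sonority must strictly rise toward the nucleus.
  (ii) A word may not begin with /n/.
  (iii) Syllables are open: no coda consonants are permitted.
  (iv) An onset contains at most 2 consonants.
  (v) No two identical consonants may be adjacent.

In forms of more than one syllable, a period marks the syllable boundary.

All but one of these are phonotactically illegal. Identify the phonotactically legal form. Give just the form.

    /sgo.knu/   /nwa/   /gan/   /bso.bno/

/sgo.knu/ — violates constraint (i): syllable 1 onset /sg/: /s/ (fricative, 2) → /g/ (stop, 1) does not rise → phonotactically illegal
/nwa/ — violates constraint (ii): word begins with /n/ → phonotactically illegal
/gan/ — violates constraint (iii): syllable 1 coda /n/ has 1 consonant (> 0) → phonotactically illegal
/bso.bno/ — σ1 onset /bs/ (1→2 rises), coda /∅/ ok; σ2 onset /bn/ (1→3 rises), coda /∅/ ok → phonotactically legal

/bso.bno/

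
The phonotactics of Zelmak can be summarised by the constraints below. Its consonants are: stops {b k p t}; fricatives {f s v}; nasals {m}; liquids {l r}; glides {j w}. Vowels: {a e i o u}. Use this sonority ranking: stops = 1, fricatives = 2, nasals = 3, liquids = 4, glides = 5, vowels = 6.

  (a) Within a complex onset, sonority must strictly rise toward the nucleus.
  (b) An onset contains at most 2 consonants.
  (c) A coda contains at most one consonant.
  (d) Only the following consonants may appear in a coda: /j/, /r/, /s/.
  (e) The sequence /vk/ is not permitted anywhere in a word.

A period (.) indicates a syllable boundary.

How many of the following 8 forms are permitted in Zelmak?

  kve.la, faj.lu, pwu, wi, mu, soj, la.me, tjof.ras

7

kve.la — σ1 onset /kv/ (1→2 rises), coda /∅/ ok; σ2 onset /l/, coda /∅/ ok → permitted
faj.lu — σ1 onset /f/, coda /j/ ok; σ2 onset /l/, coda /∅/ ok → permitted
pwu — σ1 onset /pw/ (1→5 rises), coda /∅/ ok → permitted
wi — σ1 onset /w/, coda /∅/ ok → permitted
mu — σ1 onset /m/, coda /∅/ ok → permitted
soj — σ1 onset /s/, coda /j/ ok → permitted
la.me — σ1 onset /l/, coda /∅/ ok; σ2 onset /m/, coda /∅/ ok → permitted
tjof.ras — violates constraint (d): syllable 1 coda contains /f/, which is not a licensed coda consonant → not permitted
Permitted: kve.la, faj.lu, pwu, wi, mu, soj, la.me → 7.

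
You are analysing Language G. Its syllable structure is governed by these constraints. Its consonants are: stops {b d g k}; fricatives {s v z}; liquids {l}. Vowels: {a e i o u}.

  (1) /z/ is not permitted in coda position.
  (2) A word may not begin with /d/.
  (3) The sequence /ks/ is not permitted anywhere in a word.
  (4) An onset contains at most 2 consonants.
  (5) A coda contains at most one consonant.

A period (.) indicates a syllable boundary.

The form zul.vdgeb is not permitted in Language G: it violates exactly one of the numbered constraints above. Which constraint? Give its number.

4

zul.vdgeb: syllable 2 onset /vdg/ has 3 consonants (> 2).
This is a violation of constraint 4: "An onset contains at most 2 consonants."
The remaining constraints (1, 2, 3, 5) are satisfied.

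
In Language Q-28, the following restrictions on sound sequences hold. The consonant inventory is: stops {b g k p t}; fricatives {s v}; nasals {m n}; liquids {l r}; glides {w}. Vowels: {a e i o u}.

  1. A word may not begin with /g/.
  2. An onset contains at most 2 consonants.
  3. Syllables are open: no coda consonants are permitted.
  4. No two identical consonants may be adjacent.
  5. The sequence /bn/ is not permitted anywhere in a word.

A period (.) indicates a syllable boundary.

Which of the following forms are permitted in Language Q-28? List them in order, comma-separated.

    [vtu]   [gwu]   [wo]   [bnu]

[vtu], [wo]

[vtu] — σ1 onset /vt/ (2C), coda /∅/ ok → permitted
[gwu] — violates constraint 1: word begins with /g/ → not permitted
[wo] — σ1 onset /w/, coda /∅/ ok → permitted
[bnu] — violates constraint 5: contains banned sequence /bn/ → not permitted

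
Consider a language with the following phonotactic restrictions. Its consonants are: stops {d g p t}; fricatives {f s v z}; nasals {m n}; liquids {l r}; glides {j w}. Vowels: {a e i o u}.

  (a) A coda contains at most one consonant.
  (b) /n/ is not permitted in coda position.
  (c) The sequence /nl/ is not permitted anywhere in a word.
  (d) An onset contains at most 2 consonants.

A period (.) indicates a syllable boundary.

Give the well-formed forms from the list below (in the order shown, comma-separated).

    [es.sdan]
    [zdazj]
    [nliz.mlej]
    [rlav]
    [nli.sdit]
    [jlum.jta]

[es.sdan] — violates constraint (b): syllable 2 coda contains /n/ → ill-formed
[zdazj] — violates constraint (a): syllable 1 coda /zj/ has 2 consonants (> 1) → ill-formed
[nliz.mlej] — violates constraint (c): contains banned sequence /nl/ → ill-formed
[rlav] — σ1 onset /rl/ (2C), coda /v/ ok → well-formed
[nli.sdit] — violates constraint (c): contains banned sequence /nl/ → ill-formed
[jlum.jta] — σ1 onset /jl/ (2C), coda /m/ ok; σ2 onset /jt/ (2C), coda /∅/ ok → well-formed

[rlav], [jlum.jta]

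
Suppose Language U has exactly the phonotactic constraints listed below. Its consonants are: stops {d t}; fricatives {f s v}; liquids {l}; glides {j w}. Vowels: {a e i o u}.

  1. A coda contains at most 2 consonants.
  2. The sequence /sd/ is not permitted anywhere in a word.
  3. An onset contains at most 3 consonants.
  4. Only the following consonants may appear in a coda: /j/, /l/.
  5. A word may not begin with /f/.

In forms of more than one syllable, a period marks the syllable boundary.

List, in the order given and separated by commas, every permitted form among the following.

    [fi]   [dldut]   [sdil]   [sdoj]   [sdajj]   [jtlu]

[fi] — violates constraint 5: word begins with /f/ → not permitted
[dldut] — violates constraint 4: syllable 1 coda contains /t/, which is not a licensed coda consonant → not permitted
[sdil] — violates constraint 2: contains banned sequence /sd/ → not permitted
[sdoj] — violates constraint 2: contains banned sequence /sd/ → not permitted
[sdajj] — violates constraint 2: contains banned sequence /sd/ → not permitted
[jtlu] — σ1 onset /jtl/ (3C), coda /∅/ ok → permitted

[jtlu]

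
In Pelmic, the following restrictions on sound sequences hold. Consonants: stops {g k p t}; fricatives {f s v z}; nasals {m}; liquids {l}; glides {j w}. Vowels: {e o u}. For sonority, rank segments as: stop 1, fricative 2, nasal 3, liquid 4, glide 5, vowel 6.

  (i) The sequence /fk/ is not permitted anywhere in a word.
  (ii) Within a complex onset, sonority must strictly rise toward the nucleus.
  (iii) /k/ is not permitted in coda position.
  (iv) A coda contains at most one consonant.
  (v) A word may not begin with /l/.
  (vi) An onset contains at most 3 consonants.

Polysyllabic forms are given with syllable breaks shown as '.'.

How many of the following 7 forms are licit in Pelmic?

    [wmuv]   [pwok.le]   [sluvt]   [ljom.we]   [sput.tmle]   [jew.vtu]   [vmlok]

0

[wmuv] — violates constraint (ii): syllable 1 onset /wm/: /w/ (glide, 5) → /m/ (nasal, 3) does not rise → illicit
[pwok.le] — violates constraint (iii): syllable 1 coda contains /k/ → illicit
[sluvt] — violates constraint (iv): syllable 1 coda /vt/ has 2 consonants (> 1) → illicit
[ljom.we] — violates constraint (v): word begins with /l/ → illicit
[sput.tmle] — violates constraint (ii): syllable 1 onset /sp/: /s/ (fricative, 2) → /p/ (stop, 1) does not rise → illicit
[jew.vtu] — violates constraint (ii): syllable 2 onset /vt/: /v/ (fricative, 2) → /t/ (stop, 1) does not rise → illicit
[vmlok] — violates constraint (iii): syllable 1 coda contains /k/ → illicit
No form is licit → 0.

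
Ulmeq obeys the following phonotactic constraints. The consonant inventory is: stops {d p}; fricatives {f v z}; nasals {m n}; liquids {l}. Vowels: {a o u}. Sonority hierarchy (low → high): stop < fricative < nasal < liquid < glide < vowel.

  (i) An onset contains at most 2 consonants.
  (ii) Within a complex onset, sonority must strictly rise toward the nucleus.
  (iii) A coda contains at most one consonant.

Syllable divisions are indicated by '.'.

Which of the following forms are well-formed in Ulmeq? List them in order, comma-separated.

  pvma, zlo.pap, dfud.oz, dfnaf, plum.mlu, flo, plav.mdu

pvma — violates constraint (i): syllable 1 onset /pvm/ has 3 consonants (> 2) → ill-formed
zlo.pap — σ1 onset /zl/ (2→4 rises), coda /∅/ ok; σ2 onset /p/, coda /p/ ok → well-formed
dfud.oz — σ1 onset /df/ (1→2 rises), coda /d/ ok; σ2 onset /∅/, coda /z/ ok → well-formed
dfnaf — violates constraint (i): syllable 1 onset /dfn/ has 3 consonants (> 2) → ill-formed
plum.mlu — σ1 onset /pl/ (1→4 rises), coda /m/ ok; σ2 onset /ml/ (3→4 rises), coda /∅/ ok → well-formed
flo — σ1 onset /fl/ (2→4 rises), coda /∅/ ok → well-formed
plav.mdu — violates constraint (ii): syllable 2 onset /md/: /m/ (nasal, 3) → /d/ (stop, 1) does not rise → ill-formed

zlo.pap, dfud.oz, plum.mlu, flo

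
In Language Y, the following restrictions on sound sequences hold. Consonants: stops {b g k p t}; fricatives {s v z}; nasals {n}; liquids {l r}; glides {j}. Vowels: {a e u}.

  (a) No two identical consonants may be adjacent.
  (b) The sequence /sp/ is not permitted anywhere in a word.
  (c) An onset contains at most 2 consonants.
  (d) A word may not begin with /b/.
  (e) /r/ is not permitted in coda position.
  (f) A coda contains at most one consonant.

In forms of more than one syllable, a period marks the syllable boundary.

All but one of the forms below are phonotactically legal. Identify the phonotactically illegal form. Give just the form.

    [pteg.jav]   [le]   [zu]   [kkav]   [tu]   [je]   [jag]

[kkav]

[pteg.jav] — σ1 onset /pt/ (2C), coda /g/ ok; σ2 onset /j/, coda /v/ ok → phonotactically legal
[le] — σ1 onset /l/, coda /∅/ ok → phonotactically legal
[zu] — σ1 onset /z/, coda /∅/ ok → phonotactically legal
[kkav] — violates constraint (a): adjacent identical consonants /kk/ → phonotactically illegal
[tu] — σ1 onset /t/, coda /∅/ ok → phonotactically legal
[je] — σ1 onset /j/, coda /∅/ ok → phonotactically legal
[jag] — σ1 onset /j/, coda /g/ ok → phonotactically legal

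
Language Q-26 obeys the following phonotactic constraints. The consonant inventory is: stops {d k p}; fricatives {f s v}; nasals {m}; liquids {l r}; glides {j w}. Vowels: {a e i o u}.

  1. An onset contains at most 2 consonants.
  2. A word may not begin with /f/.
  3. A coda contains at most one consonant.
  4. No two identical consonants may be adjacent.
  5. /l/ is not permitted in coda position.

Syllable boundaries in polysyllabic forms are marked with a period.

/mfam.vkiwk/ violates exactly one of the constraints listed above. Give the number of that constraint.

3

/mfam.vkiwk/: syllable 2 coda /wk/ has 2 consonants (> 1).
This is a violation of constraint 3: "A coda contains at most one consonant."
The remaining constraints (1, 2, 4, 5) are satisfied.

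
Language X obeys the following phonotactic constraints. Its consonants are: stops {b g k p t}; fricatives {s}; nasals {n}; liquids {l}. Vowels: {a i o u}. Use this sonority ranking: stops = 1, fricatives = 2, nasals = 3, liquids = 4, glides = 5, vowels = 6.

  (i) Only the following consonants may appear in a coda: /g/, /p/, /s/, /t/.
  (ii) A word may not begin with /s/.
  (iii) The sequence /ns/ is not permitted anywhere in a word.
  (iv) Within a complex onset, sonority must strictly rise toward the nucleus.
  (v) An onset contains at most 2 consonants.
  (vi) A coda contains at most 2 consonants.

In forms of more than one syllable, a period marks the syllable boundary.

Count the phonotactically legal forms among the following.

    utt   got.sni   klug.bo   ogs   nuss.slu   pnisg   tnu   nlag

8

utt — σ1 onset /∅/, coda /tt/ (2C) ok → phonotactically legal
got.sni — σ1 onset /g/, coda /t/ ok; σ2 onset /sn/ (2→3 rises), coda /∅/ ok → phonotactically legal
klug.bo — σ1 onset /kl/ (1→4 rises), coda /g/ ok; σ2 onset /b/, coda /∅/ ok → phonotactically legal
ogs — σ1 onset /∅/, coda /gs/ (2C) ok → phonotactically legal
nuss.slu — σ1 onset /n/, coda /ss/ (2C) ok; σ2 onset /sl/ (2→4 rises), coda /∅/ ok → phonotactically legal
pnisg — σ1 onset /pn/ (1→3 rises), coda /sg/ (2C) ok → phonotactically legal
tnu — σ1 onset /tn/ (1→3 rises), coda /∅/ ok → phonotactically legal
nlag — σ1 onset /nl/ (3→4 rises), coda /g/ ok → phonotactically legal
Phonotactically legal: utt, got.sni, klug.bo, ogs, nuss.slu, pnisg, tnu, nlag → 8.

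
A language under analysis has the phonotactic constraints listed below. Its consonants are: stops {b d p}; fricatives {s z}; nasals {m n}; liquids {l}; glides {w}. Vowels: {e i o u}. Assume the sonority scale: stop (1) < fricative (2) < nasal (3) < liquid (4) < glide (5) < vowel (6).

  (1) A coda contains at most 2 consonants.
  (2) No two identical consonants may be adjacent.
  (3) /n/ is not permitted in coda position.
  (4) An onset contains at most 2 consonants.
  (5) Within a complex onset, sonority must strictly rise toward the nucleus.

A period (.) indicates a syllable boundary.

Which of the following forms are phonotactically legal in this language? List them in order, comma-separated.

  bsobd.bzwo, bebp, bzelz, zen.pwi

bebp, bzelz

bsobd.bzwo — violates constraint 4: syllable 2 onset /bzw/ has 3 consonants (> 2) → phonotactically illegal
bebp — σ1 onset /b/, coda /bp/ (2C) ok → phonotactically legal
bzelz — σ1 onset /bz/ (1→2 rises), coda /lz/ (2C) ok → phonotactically legal
zen.pwi — violates constraint 3: syllable 1 coda contains /n/ → phonotactically illegal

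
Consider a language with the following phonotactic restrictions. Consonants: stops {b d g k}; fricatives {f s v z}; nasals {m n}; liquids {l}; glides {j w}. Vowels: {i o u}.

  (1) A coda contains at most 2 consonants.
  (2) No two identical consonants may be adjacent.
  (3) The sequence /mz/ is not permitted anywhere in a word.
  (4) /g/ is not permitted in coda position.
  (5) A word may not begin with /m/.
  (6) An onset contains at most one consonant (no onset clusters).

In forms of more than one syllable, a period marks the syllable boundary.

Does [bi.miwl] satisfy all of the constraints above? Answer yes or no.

[bi.miwl] — σ1 onset /b/, coda /∅/ ok; σ2 onset /m/, coda /wl/ (2C) ok → permitted

yes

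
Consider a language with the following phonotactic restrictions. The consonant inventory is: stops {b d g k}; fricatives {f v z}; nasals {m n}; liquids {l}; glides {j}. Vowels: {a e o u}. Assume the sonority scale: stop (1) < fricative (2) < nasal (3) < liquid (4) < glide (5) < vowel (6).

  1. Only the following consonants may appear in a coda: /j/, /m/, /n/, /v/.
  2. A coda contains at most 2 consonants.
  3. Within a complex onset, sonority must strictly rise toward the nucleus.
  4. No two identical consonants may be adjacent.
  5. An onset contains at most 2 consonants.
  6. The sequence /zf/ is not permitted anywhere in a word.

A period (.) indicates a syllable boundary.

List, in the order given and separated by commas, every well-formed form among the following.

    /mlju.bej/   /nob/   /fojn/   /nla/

/fojn/, /nla/

/mlju.bej/ — violates constraint 5: syllable 1 onset /mlj/ has 3 consonants (> 2) → ill-formed
/nob/ — violates constraint 1: syllable 1 coda contains /b/, which is not a licensed coda consonant → ill-formed
/fojn/ — σ1 onset /f/, coda /jn/ (2C) ok → well-formed
/nla/ — σ1 onset /nl/ (3→4 rises), coda /∅/ ok → well-formed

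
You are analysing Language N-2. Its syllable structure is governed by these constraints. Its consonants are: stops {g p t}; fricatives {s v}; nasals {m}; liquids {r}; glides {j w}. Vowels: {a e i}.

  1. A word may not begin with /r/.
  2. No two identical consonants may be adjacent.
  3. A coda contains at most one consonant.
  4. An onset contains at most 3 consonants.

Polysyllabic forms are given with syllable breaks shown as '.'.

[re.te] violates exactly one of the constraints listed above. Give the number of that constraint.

[re.te]: word begins with /r/.
This is a violation of constraint 1: "A word may not begin with /r/."
The remaining constraints (2, 3, 4) are satisfied.

1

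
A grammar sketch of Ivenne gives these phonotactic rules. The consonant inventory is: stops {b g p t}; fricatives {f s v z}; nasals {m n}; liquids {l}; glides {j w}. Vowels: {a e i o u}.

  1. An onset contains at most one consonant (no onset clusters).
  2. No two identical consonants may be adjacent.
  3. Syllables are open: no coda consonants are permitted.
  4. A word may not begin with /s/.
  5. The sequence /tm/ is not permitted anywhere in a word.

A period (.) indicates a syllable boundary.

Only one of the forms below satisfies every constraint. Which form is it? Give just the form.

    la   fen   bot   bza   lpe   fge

la

la — σ1 onset /l/, coda /∅/ ok → permitted
fen — violates constraint 3: syllable 1 coda /n/ has 1 consonant (> 0) → not permitted
bot — violates constraint 3: syllable 1 coda /t/ has 1 consonant (> 0) → not permitted
bza — violates constraint 1: syllable 1 onset /bz/ has 2 consonants (> 1) → not permitted
lpe — violates constraint 1: syllable 1 onset /lp/ has 2 consonants (> 1) → not permitted
fge — violates constraint 1: syllable 1 onset /fg/ has 2 consonants (> 1) → not permitted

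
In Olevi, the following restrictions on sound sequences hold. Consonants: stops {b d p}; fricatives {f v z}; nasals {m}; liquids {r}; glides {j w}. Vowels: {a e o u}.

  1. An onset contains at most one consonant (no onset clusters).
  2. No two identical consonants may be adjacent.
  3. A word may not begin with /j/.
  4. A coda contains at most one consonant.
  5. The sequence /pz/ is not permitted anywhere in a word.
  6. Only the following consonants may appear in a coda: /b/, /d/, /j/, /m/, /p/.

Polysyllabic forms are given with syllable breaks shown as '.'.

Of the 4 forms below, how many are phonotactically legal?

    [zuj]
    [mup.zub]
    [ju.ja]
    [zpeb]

[zuj] — σ1 onset /z/, coda /j/ ok → phonotactically legal
[mup.zub] — violates constraint 5: contains banned sequence /pz/ → phonotactically illegal
[ju.ja] — violates constraint 3: word begins with /j/ → phonotactically illegal
[zpeb] — violates constraint 1: syllable 1 onset /zp/ has 2 consonants (> 1) → phonotactically illegal
Phonotactically legal: [zuj] → 1.

1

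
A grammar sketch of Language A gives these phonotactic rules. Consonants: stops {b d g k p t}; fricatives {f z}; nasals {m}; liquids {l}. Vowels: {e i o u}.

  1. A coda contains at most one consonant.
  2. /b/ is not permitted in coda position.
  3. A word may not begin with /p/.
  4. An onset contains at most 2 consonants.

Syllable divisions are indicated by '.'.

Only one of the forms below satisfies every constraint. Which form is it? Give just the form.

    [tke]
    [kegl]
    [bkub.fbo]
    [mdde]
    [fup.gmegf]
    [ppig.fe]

[tke] — σ1 onset /tk/ (2C), coda /∅/ ok → well-formed
[kegl] — violates constraint 1: syllable 1 coda /gl/ has 2 consonants (> 1) → ill-formed
[bkub.fbo] — violates constraint 2: syllable 1 coda contains /b/ → ill-formed
[mdde] — violates constraint 4: syllable 1 onset /mdd/ has 3 consonants (> 2) → ill-formed
[fup.gmegf] — violates constraint 1: syllable 2 coda /gf/ has 2 consonants (> 1) → ill-formed
[ppig.fe] — violates constraint 3: word begins with /p/ → ill-formed

[tke]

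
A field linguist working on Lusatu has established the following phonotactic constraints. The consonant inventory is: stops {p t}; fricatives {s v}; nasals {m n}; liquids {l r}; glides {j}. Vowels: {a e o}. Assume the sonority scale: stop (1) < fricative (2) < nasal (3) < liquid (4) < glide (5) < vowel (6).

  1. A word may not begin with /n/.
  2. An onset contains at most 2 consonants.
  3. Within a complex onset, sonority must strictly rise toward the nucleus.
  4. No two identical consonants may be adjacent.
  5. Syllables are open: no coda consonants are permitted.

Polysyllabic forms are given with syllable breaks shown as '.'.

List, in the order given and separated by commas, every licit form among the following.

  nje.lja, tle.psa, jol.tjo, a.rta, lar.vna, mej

tle.psa

nje.lja — violates constraint 1: word begins with /n/ → illicit
tle.psa — σ1 onset /tl/ (1→4 rises), coda /∅/ ok; σ2 onset /ps/ (1→2 rises), coda /∅/ ok → licit
jol.tjo — violates constraint 5: syllable 1 coda /l/ has 1 consonant (> 0) → illicit
a.rta — violates constraint 3: syllable 2 onset /rt/: /r/ (liquid, 4) → /t/ (stop, 1) does not rise → illicit
lar.vna — violates constraint 5: syllable 1 coda /r/ has 1 consonant (> 0) → illicit
mej — violates constraint 5: syllable 1 coda /j/ has 1 consonant (> 0) → illicit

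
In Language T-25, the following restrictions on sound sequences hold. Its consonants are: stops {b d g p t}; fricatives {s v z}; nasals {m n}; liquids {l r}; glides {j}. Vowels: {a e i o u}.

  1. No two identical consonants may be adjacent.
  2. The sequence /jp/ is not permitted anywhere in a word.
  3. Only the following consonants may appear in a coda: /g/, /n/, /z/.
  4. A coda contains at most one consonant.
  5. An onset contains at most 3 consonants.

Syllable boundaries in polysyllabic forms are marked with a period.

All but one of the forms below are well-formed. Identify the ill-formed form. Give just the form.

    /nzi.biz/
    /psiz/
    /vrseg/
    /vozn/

/vozn/

/nzi.biz/ — σ1 onset /nz/ (2C), coda /∅/ ok; σ2 onset /b/, coda /z/ ok → well-formed
/psiz/ — σ1 onset /ps/ (2C), coda /z/ ok → well-formed
/vrseg/ — σ1 onset /vrs/ (3C), coda /g/ ok → well-formed
/vozn/ — violates constraint 4: syllable 1 coda /zn/ has 2 consonants (> 1) → ill-formed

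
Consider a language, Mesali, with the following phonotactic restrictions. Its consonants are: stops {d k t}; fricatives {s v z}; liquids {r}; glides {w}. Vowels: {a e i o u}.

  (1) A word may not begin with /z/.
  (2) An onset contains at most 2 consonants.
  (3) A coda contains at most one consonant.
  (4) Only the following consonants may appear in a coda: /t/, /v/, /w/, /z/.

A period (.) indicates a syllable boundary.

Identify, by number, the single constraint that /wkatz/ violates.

/wkatz/: syllable 1 coda /tz/ has 2 consonants (> 1).
This is a violation of constraint 3: "A coda contains at most one consonant."
The remaining constraints (1, 2, 4) are satisfied.

3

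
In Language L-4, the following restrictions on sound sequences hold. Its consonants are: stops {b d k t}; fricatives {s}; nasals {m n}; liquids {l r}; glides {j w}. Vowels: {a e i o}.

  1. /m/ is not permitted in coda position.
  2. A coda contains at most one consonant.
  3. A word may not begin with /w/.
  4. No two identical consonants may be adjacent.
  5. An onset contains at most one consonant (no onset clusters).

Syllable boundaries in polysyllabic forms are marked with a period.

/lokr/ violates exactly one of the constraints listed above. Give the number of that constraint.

2

/lokr/: syllable 1 coda /kr/ has 2 consonants (> 1).
This is a violation of constraint 2: "A coda contains at most one consonant."
The remaining constraints (1, 3, 4, 5) are satisfied.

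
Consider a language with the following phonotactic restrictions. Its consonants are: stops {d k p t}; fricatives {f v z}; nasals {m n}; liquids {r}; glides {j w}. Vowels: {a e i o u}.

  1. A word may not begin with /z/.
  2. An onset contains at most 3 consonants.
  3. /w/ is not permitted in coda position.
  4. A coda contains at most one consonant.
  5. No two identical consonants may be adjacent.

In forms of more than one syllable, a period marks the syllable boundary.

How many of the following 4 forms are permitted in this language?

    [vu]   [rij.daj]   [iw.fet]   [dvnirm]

2

[vu] — σ1 onset /v/, coda /∅/ ok → permitted
[rij.daj] — σ1 onset /r/, coda /j/ ok; σ2 onset /d/, coda /j/ ok → permitted
[iw.fet] — violates constraint 3: syllable 1 coda contains /w/ → not permitted
[dvnirm] — violates constraint 4: syllable 1 coda /rm/ has 2 consonants (> 1) → not permitted
Permitted: [vu], [rij.daj] → 2.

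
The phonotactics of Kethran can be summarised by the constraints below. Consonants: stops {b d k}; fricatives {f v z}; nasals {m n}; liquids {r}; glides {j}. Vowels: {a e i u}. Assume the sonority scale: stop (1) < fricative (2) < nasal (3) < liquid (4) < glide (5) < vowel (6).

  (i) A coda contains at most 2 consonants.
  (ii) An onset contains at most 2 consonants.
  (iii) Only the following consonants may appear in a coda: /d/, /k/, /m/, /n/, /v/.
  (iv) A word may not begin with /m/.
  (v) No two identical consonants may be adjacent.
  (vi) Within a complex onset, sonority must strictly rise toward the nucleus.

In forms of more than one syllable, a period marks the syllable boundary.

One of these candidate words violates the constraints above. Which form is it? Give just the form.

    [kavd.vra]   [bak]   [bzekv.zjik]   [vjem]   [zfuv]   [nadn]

[zfuv]

[kavd.vra] — σ1 onset /k/, coda /vd/ (2C) ok; σ2 onset /vr/ (2→4 rises), coda /∅/ ok → permitted
[bak] — σ1 onset /b/, coda /k/ ok → permitted
[bzekv.zjik] — σ1 onset /bz/ (1→2 rises), coda /kv/ (2C) ok; σ2 onset /zj/ (2→5 rises), coda /k/ ok → permitted
[vjem] — σ1 onset /vj/ (2→5 rises), coda /m/ ok → permitted
[zfuv] — violates constraint (vi): syllable 1 onset /zf/: /z/ (fricative, 2) → /f/ (fricative, 2) does not rise → not permitted
[nadn] — σ1 onset /n/, coda /dn/ (2C) ok → permitted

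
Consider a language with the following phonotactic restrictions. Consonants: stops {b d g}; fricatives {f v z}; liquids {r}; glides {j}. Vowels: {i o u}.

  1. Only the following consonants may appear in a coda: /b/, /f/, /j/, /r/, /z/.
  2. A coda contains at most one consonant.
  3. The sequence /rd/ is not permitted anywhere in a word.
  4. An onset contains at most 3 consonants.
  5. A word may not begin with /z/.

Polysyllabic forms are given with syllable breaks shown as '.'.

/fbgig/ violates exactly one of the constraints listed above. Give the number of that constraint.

1

/fbgig/: syllable 1 coda contains /g/, which is not a licensed coda consonant.
This is a violation of constraint 1: "Only the following consonants may appear in a coda: /b/, /f/, /j/, /r/, /z/."
The remaining constraints (2, 3, 4, 5) are satisfied.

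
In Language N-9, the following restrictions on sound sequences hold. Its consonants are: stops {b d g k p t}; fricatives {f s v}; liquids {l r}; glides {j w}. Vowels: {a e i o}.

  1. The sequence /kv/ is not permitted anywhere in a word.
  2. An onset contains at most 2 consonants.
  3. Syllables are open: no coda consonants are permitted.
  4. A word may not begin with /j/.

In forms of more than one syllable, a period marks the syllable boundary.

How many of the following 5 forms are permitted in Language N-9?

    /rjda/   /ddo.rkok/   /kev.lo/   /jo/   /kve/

/rjda/ — violates constraint 2: syllable 1 onset /rjd/ has 3 consonants (> 2) → not permitted
/ddo.rkok/ — violates constraint 3: syllable 2 coda /k/ has 1 consonant (> 0) → not permitted
/kev.lo/ — violates constraint 3: syllable 1 coda /v/ has 1 consonant (> 0) → not permitted
/jo/ — violates constraint 4: word begins with /j/ → not permitted
/kve/ — violates constraint 1: contains banned sequence /kv/ → not permitted
No form is permitted → 0.

0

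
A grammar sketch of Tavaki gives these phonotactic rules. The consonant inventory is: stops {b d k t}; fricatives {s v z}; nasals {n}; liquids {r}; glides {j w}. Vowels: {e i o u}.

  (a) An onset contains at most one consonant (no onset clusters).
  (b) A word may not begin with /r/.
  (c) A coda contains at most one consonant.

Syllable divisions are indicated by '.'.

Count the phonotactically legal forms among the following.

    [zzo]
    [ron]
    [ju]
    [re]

[zzo] — violates constraint (a): syllable 1 onset /zz/ has 2 consonants (> 1) → phonotactically illegal
[ron] — violates constraint (b): word begins with /r/ → phonotactically illegal
[ju] — σ1 onset /j/, coda /∅/ ok → phonotactically legal
[re] — violates constraint (b): word begins with /r/ → phonotactically illegal
Phonotactically legal: [ju] → 1.

1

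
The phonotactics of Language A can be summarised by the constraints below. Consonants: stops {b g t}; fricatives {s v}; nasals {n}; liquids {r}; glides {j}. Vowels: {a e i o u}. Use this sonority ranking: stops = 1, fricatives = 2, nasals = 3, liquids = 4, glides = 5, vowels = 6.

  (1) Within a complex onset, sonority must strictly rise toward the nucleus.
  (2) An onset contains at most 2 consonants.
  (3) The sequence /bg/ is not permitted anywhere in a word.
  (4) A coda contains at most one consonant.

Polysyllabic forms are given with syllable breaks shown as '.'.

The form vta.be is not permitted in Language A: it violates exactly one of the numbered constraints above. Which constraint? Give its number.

1

vta.be: syllable 1 onset /vt/: /v/ (fricative, 2) → /t/ (stop, 1) does not rise.
This is a violation of constraint 1: "Within a complex onset, sonority must strictly rise toward the nucleus."
The remaining constraints (2, 3, 4) are satisfied.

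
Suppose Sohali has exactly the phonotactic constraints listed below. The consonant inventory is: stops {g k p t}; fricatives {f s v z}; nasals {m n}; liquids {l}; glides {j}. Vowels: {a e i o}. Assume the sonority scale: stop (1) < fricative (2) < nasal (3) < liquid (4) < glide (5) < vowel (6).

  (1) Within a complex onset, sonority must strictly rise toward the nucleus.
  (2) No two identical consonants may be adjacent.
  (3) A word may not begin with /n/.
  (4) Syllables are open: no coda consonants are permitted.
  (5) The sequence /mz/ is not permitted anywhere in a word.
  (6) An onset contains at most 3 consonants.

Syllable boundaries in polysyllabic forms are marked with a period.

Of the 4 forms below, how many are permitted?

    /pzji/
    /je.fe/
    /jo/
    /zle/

4

/pzji/ — σ1 onset /pzj/ (1→2→5 rises), coda /∅/ ok → permitted
/je.fe/ — σ1 onset /j/, coda /∅/ ok; σ2 onset /f/, coda /∅/ ok → permitted
/jo/ — σ1 onset /j/, coda /∅/ ok → permitted
/zle/ — σ1 onset /zl/ (2→4 rises), coda /∅/ ok → permitted
Permitted: /pzji/, /je.fe/, /jo/, /zle/ → 4.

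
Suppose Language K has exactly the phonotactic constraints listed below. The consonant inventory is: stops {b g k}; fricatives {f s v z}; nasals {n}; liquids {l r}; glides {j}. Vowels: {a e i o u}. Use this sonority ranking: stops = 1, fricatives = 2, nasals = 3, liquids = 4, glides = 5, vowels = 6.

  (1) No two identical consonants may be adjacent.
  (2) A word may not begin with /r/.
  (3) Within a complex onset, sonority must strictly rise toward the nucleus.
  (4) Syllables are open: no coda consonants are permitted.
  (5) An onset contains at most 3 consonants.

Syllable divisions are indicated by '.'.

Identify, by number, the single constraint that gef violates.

4

gef: syllable 1 coda /f/ has 1 consonant (> 0).
This is a violation of constraint 4: "Syllables are open: no coda consonants are permitted."
The remaining constraints (1, 2, 3, 5) are satisfied.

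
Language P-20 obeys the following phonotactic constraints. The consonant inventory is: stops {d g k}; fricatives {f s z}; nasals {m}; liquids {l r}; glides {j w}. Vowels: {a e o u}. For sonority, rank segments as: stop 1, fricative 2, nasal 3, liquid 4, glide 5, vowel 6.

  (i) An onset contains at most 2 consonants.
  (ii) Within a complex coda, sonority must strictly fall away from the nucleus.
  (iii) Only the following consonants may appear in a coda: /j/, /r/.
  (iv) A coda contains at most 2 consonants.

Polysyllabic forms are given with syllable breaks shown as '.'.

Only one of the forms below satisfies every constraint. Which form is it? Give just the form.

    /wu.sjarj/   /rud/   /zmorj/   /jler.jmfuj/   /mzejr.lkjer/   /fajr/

/fajr/

/wu.sjarj/ — violates constraint (ii): syllable 2 coda /rj/: /r/ (liquid, 4) → /j/ (glide, 5) does not fall → ill-formed
/rud/ — violates constraint (iii): syllable 1 coda contains /d/, which is not a licensed coda consonant → ill-formed
/zmorj/ — violates constraint (ii): syllable 1 coda /rj/: /r/ (liquid, 4) → /j/ (glide, 5) does not fall → ill-formed
/jler.jmfuj/ — violates constraint (i): syllable 2 onset /jmf/ has 3 consonants (> 2) → ill-formed
/mzejr.lkjer/ — violates constraint (i): syllable 2 onset /lkj/ has 3 consonants (> 2) → ill-formed
/fajr/ — σ1 onset /f/, coda /jr/ (5→4 falls) ok → well-formed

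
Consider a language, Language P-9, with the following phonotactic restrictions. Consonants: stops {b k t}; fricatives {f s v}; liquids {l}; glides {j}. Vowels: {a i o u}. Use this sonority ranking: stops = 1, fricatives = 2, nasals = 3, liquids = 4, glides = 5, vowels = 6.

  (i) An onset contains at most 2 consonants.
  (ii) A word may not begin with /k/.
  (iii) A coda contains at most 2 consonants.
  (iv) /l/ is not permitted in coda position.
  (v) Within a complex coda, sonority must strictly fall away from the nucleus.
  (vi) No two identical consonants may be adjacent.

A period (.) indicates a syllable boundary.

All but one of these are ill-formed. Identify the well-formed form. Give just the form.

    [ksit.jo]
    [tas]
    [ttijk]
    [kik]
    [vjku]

[ksit.jo] — violates constraint (ii): word begins with /k/ → ill-formed
[tas] — σ1 onset /t/, coda /s/ ok → well-formed
[ttijk] — violates constraint (vi): adjacent identical consonants /tt/ → ill-formed
[kik] — violates constraint (ii): word begins with /k/ → ill-formed
[vjku] — violates constraint (i): syllable 1 onset /vjk/ has 3 consonants (> 2) → ill-formed

[tas]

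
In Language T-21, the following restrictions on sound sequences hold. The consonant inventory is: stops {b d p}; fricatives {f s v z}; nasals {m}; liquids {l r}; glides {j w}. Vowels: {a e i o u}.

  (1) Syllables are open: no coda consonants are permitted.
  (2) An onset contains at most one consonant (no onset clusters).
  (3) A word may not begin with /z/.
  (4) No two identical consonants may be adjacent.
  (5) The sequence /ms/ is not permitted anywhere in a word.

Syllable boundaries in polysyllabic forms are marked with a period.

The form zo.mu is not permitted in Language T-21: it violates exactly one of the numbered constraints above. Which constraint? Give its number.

zo.mu: word begins with /z/.
This is a violation of constraint 3: "A word may not begin with /z/."
The remaining constraints (1, 2, 4, 5) are satisfied.

3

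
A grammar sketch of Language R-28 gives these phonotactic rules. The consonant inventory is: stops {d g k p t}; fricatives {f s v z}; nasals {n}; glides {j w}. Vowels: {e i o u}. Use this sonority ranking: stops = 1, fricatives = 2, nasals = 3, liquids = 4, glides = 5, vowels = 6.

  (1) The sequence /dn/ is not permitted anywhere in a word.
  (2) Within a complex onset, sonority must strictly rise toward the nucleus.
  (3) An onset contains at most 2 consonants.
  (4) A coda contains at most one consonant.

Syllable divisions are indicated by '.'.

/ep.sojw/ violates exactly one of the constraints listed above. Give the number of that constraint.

4

/ep.sojw/: syllable 2 coda /jw/ has 2 consonants (> 1).
This is a violation of constraint 4: "A coda contains at most one consonant."
The remaining constraints (1, 2, 3) are satisfied.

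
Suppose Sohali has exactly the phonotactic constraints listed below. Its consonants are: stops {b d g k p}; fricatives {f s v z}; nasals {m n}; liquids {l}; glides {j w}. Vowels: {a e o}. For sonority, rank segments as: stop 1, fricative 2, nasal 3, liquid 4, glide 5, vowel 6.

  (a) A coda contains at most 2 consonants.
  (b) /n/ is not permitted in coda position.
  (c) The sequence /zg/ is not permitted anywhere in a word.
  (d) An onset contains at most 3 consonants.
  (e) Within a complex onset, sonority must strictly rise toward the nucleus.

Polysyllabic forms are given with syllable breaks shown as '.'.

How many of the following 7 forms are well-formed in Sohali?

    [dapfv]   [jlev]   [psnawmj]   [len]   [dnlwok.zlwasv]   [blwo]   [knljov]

[dapfv] — violates constraint (a): syllable 1 coda /pfv/ has 3 consonants (> 2) → ill-formed
[jlev] — violates constraint (e): syllable 1 onset /jl/: /j/ (glide, 5) → /l/ (liquid, 4) does not rise → ill-formed
[psnawmj] — violates constraint (a): syllable 1 coda /wmj/ has 3 consonants (> 2) → ill-formed
[len] — violates constraint (b): syllable 1 coda contains /n/ → ill-formed
[dnlwok.zlwasv] — violates constraint (d): syllable 1 onset /dnlw/ has 4 consonants (> 3) → ill-formed
[blwo] — σ1 onset /blw/ (1→4→5 rises), coda /∅/ ok → well-formed
[knljov] — violates constraint (d): syllable 1 onset /knlj/ has 4 consonants (> 3) → ill-formed
Well-formed: [blwo] → 1.

1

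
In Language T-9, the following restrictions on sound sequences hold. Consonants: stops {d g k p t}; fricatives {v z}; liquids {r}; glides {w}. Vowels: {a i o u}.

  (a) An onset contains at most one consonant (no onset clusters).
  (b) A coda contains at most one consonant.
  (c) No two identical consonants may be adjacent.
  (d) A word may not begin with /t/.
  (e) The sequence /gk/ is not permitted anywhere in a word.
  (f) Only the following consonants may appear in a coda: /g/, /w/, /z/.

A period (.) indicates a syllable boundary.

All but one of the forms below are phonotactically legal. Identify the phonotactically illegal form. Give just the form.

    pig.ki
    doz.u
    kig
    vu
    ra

pig.ki — violates constraint (e): contains banned sequence /gk/ → phonotactically illegal
doz.u — σ1 onset /d/, coda /z/ ok; σ2 onset /∅/, coda /∅/ ok → phonotactically legal
kig — σ1 onset /k/, coda /g/ ok → phonotactically legal
vu — σ1 onset /v/, coda /∅/ ok → phonotactically legal
ra — σ1 onset /r/, coda /∅/ ok → phonotactically legal

pig.ki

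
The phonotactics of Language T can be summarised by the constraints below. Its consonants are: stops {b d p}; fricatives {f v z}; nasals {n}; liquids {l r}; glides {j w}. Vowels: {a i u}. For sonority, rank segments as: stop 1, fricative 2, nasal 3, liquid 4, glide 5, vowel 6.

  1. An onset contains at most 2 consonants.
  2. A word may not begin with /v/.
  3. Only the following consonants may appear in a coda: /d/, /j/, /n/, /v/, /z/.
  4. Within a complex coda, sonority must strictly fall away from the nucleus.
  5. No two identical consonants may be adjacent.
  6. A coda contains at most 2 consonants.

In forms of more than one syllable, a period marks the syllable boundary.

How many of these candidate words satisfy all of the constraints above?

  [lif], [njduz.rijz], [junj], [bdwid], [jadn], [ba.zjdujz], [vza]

0

[lif] — violates constraint 3: syllable 1 coda contains /f/, which is not a licensed coda consonant → ill-formed
[njduz.rijz] — violates constraint 1: syllable 1 onset /njd/ has 3 consonants (> 2) → ill-formed
[junj] — violates constraint 4: syllable 1 coda /nj/: /n/ (nasal, 3) → /j/ (glide, 5) does not fall → ill-formed
[bdwid] — violates constraint 1: syllable 1 onset /bdw/ has 3 consonants (> 2) → ill-formed
[jadn] — violates constraint 4: syllable 1 coda /dn/: /d/ (stop, 1) → /n/ (nasal, 3) does not fall → ill-formed
[ba.zjdujz] — violates constraint 1: syllable 2 onset /zjd/ has 3 consonants (> 2) → ill-formed
[vza] — violates constraint 2: word begins with /v/ → ill-formed
No form is well-formed → 0.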